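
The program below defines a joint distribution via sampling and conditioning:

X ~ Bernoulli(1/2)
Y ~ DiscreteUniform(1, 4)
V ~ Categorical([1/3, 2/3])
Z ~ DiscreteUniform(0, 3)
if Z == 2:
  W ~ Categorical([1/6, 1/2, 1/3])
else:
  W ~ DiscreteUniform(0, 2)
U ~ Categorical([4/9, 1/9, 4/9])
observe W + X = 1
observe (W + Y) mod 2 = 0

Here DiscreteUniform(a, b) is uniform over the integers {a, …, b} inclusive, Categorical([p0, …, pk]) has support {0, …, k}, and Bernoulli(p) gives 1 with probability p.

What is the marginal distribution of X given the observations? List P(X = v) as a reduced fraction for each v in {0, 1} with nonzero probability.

Enumerate traces; 96 have nonzero weight after conditioning:
  (X=0, Y=1, V=0, Z=0, W=1, U=0) weight 1/648
  (X=0, Y=1, V=0, Z=0, W=1, U=1) weight 1/2592
  (X=0, Y=1, V=0, Z=0, W=1, U=2) weight 1/648
  (X=0, Y=1, V=0, Z=1, W=1, U=0) weight 1/648
  (X=0, Y=1, V=0, Z=1, W=1, U=1) weight 1/2592
  (X=0, Y=1, V=0, Z=1, W=1, U=2) weight 1/648
  (X=0, Y=1, V=0, Z=2, W=1, U=0) weight 1/432
  (X=0, Y=1, V=0, Z=2, W=1, U=1) weight 1/1728
  (X=1, Y=2, V=0, Z=0, W=0, U=0) weight 1/648
  … 87 more
Group by X:
  weight(X=0) = 3/32
  weight(X=1) = 7/96
Total weight = 3/32 + 7/96 = 1/6
P(X=0 | obs) = 3/32 / 1/6 = 9/16
P(X=1 | obs) = 7/96 / 1/6 = 7/16

P(X=0) = 9/16, P(X=1) = 7/16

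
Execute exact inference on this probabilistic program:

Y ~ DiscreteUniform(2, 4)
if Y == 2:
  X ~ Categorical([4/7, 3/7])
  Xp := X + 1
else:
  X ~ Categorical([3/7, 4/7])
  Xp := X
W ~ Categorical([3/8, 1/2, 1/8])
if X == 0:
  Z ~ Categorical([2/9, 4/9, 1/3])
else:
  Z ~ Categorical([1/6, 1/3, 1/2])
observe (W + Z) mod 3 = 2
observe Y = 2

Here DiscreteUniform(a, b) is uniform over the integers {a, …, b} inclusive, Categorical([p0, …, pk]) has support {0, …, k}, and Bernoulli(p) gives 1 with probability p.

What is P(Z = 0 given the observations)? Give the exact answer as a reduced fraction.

P(Z = 0 | obs) = 25/378

Enumerate traces; 6 have nonzero weight after conditioning:
  (Y=2, X=0, W=0, Z=2) weight 1/42
  (Y=2, X=0, W=1, Z=1) weight 8/189
  (Y=2, X=0, W=2, Z=0) weight 1/189
  (Y=2, X=1, W=0, Z=2) weight 3/112
  (Y=2, X=1, W=1, Z=1) weight 1/42
  (Y=2, X=1, W=2, Z=0) weight 1/336
Group by Z:
  weight(Z=0) = 25/3024
  weight(Z=1) = 25/378
  weight(Z=2) = 17/336
Total weight = 25/3024 + 25/378 + 17/336 = 1/8
P(Z=0 | obs) = 25/3024 / 1/8 = 25/378
P(Z=1 | obs) = 25/378 / 1/8 = 100/189
P(Z=2 | obs) = 17/336 / 1/8 = 17/42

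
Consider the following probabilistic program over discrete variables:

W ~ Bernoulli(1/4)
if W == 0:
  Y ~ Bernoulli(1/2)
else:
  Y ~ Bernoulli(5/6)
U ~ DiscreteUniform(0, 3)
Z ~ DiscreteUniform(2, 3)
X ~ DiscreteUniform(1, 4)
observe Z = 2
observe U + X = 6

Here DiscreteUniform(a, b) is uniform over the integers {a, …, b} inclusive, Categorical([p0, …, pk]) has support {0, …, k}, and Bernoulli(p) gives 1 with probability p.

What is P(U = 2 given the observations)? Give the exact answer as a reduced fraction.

P(U = 2 | obs) = 1/2

Enumerate traces; 8 have nonzero weight after conditioning:
  (W=0, Y=0, U=2, Z=2, X=4) weight 3/256
  (W=0, Y=0, U=3, Z=2, X=3) weight 3/256
  (W=0, Y=1, U=2, Z=2, X=4) weight 3/256
  (W=0, Y=1, U=3, Z=2, X=3) weight 3/256
  (W=1, Y=0, U=2, Z=2, X=4) weight 1/768
  (W=1, Y=0, U=3, Z=2, X=3) weight 1/768
  (W=1, Y=1, U=2, Z=2, X=4) weight 5/768
  (W=1, Y=1, U=3, Z=2, X=3) weight 5/768
Group by U:
  weight(U=2) = 1/32
  weight(U=3) = 1/32
Total weight = 1/32 + 1/32 = 1/16
P(U=2 | obs) = 1/32 / 1/16 = 1/2
P(U=3 | obs) = 1/32 / 1/16 = 1/2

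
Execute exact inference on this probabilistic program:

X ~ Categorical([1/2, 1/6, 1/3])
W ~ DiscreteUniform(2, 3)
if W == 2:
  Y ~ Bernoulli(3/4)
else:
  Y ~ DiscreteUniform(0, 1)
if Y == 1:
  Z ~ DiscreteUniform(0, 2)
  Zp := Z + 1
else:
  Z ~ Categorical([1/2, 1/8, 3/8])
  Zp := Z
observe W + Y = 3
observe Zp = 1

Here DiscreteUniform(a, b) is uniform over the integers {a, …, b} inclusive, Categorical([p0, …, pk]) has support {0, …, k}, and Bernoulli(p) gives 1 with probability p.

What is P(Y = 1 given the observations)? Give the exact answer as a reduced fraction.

P(Y = 1 | obs) = 4/5

Enumerate traces; 6 have nonzero weight after conditioning:
  (X=0, W=2, Y=1, Z=0) weight 1/16
  (X=0, W=3, Y=0, Z=1) weight 1/64
  (X=1, W=2, Y=1, Z=0) weight 1/48
  (X=1, W=3, Y=0, Z=1) weight 1/192
  (X=2, W=2, Y=1, Z=0) weight 1/24
  (X=2, W=3, Y=0, Z=1) weight 1/96
Group by Y:
  weight(Y=0) = 1/32
  weight(Y=1) = 1/8
Total weight = 1/32 + 1/8 = 5/32
P(Y=0 | obs) = 1/32 / 5/32 = 1/5
P(Y=1 | obs) = 1/8 / 5/32 = 4/5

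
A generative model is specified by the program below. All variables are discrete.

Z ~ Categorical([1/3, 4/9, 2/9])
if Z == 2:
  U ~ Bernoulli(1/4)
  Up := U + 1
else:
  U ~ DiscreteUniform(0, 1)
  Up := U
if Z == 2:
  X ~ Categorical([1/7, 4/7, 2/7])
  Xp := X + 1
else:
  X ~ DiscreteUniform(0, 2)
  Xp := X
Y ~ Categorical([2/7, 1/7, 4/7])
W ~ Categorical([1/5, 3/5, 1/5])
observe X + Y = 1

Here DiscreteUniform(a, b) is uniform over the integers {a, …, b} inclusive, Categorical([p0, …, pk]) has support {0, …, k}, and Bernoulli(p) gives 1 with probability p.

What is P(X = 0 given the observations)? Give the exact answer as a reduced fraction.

Enumerate traces; 36 have nonzero weight after conditioning:
  (Z=0, U=0, X=0, Y=1, W=0) weight 1/630
  (Z=0, U=0, X=0, Y=1, W=1) weight 1/210
  (Z=0, U=0, X=0, Y=1, W=2) weight 1/630
  (Z=0, U=0, X=1, Y=0, W=0) weight 1/315
  (Z=0, U=0, X=1, Y=0, W=1) weight 1/105
  (Z=0, U=0, X=1, Y=0, W=2) weight 1/315
  (Z=0, U=1, X=0, Y=1, W=0) weight 1/630
  (Z=0, U=1, X=0, Y=1, W=1) weight 1/210
  … 28 more
Group by X:
  weight(X=0) = 55/1323
  weight(X=1) = 146/1323
Total weight = 55/1323 + 146/1323 = 67/441
P(X=0 | obs) = 55/1323 / 67/441 = 55/201
P(X=1 | obs) = 146/1323 / 67/441 = 146/201

P(X = 0 | obs) = 55/201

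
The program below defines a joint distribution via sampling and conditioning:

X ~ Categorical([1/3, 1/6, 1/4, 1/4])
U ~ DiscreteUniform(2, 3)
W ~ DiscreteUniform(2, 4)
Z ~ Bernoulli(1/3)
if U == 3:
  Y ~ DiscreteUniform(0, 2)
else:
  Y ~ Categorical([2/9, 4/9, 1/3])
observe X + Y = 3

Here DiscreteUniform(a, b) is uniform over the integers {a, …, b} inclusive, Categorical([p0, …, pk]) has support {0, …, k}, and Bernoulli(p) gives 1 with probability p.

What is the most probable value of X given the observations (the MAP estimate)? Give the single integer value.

argmax_v P(X = v | obs) = 2

Enumerate traces; 36 have nonzero weight after conditioning:
  (X=1, U=2, W=2, Z=0, Y=2) weight 1/162
  (X=1, U=2, W=2, Z=1, Y=2) weight 1/324
  (X=1, U=2, W=3, Z=0, Y=2) weight 1/162
  (X=1, U=2, W=3, Z=1, Y=2) weight 1/324
  (X=1, U=2, W=4, Z=0, Y=2) weight 1/162
  (X=1, U=2, W=4, Z=1, Y=2) weight 1/324
  (X=1, U=3, W=2, Z=0, Y=2) weight 1/162
  (X=1, U=3, W=2, Z=1, Y=2) weight 1/324
  (X=2, U=2, W=2, Z=0, Y=1) weight 1/81
  (X=3, U=2, W=2, Z=0, Y=0) weight 1/162
  … 26 more
Group by X:
  weight(X=1) = 1/18
  weight(X=2) = 7/72
  weight(X=3) = 5/72
Total weight = 1/18 + 7/72 + 5/72 = 2/9
P(X=1 | obs) = 1/18 / 2/9 = 1/4
P(X=2 | obs) = 7/72 / 2/9 = 7/16
P(X=3 | obs) = 5/72 / 2/9 = 5/16
argmax = 2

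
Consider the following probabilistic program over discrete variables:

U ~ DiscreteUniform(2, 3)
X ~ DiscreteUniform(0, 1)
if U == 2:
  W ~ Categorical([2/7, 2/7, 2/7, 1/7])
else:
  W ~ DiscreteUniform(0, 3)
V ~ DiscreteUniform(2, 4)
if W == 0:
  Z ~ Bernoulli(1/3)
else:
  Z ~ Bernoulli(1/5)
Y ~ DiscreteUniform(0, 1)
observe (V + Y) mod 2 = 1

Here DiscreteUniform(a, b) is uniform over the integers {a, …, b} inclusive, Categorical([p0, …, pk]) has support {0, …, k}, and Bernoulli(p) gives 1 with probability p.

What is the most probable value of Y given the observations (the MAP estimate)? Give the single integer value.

Enumerate traces; 96 have nonzero weight after conditioning:
  (U=2, X=0, W=0, V=2, Z=0, Y=1) weight 1/126
  (U=2, X=0, W=0, V=2, Z=1, Y=1) weight 1/252
  (U=2, X=0, W=0, V=3, Z=0, Y=0) weight 1/126
  (U=2, X=0, W=0, V=3, Z=1, Y=0) weight 1/252
  (U=2, X=0, W=0, V=4, Z=0, Y=1) weight 1/126
  (U=2, X=0, W=0, V=4, Z=1, Y=1) weight 1/252
  (U=2, X=0, W=1, V=2, Z=0, Y=1) weight 1/105
  (U=2, X=0, W=1, V=2, Z=1, Y=1) weight 1/420
  … 88 more
Group by Y:
  weight(Y=0) = 1/6
  weight(Y=1) = 1/3
Total weight = 1/6 + 1/3 = 1/2
P(Y=0 | obs) = 1/6 / 1/2 = 1/3
P(Y=1 | obs) = 1/3 / 1/2 = 2/3
argmax = 1

argmax_v P(Y = v | obs) = 1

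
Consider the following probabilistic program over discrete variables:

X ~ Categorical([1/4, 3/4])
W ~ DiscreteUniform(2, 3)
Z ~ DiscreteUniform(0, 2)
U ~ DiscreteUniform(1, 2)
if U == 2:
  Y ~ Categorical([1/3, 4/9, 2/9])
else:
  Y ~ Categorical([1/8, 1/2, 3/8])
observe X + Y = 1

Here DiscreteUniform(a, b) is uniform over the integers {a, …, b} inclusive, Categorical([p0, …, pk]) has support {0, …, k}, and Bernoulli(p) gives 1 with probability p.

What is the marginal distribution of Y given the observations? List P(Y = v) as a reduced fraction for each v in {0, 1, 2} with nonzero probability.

P(Y=0) = 99/167, P(Y=1) = 68/167

Enumerate traces; 24 have nonzero weight after conditioning:
  (X=0, W=2, Z=0, U=1, Y=1) weight 1/96
  (X=0, W=2, Z=0, U=2, Y=1) weight 1/108
  (X=0, W=2, Z=1, U=1, Y=1) weight 1/96
  (X=0, W=2, Z=1, U=2, Y=1) weight 1/108
  (X=0, W=2, Z=2, U=1, Y=1) weight 1/96
  (X=0, W=2, Z=2, U=2, Y=1) weight 1/108
  (X=0, W=3, Z=0, U=1, Y=1) weight 1/96
  (X=0, W=3, Z=0, U=2, Y=1) weight 1/108
  (X=1, W=2, Z=0, U=1, Y=0) weight 1/128
  … 15 more
Group by Y:
  weight(Y=0) = 11/64
  weight(Y=1) = 17/144
Total weight = 11/64 + 17/144 = 167/576
P(Y=0 | obs) = 11/64 / 167/576 = 99/167
P(Y=1 | obs) = 17/144 / 167/576 = 68/167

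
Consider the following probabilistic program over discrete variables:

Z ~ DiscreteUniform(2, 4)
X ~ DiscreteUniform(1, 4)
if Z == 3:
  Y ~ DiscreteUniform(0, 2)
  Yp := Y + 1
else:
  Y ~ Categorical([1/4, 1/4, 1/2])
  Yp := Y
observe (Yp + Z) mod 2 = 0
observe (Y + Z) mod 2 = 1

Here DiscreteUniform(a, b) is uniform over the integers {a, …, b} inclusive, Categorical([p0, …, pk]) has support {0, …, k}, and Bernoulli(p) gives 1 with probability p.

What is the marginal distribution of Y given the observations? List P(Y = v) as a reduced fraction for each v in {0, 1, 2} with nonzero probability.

Enumerate traces; 8 have nonzero weight after conditioning:
  (Z=3, X=1, Y=0) weight 1/36
  (Z=3, X=1, Y=2) weight 1/36
  (Z=3, X=2, Y=0) weight 1/36
  (Z=3, X=2, Y=2) weight 1/36
  (Z=3, X=3, Y=0) weight 1/36
  (Z=3, X=3, Y=2) weight 1/36
  (Z=3, X=4, Y=0) weight 1/36
  (Z=3, X=4, Y=2) weight 1/36
Group by Y:
  weight(Y=0) = 1/9
  weight(Y=2) = 1/9
Total weight = 1/9 + 1/9 = 2/9
P(Y=0 | obs) = 1/9 / 2/9 = 1/2
P(Y=2 | obs) = 1/9 / 2/9 = 1/2

P(Y=0) = 1/2, P(Y=2) = 1/2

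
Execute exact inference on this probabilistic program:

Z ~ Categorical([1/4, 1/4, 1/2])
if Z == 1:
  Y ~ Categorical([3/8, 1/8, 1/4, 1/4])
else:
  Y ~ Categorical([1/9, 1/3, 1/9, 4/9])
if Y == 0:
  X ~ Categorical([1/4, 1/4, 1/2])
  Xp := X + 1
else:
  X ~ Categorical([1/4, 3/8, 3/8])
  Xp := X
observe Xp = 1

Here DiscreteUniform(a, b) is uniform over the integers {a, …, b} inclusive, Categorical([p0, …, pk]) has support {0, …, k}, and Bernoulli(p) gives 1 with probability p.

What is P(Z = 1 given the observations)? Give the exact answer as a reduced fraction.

P(Z = 1 | obs) = 63/271

Enumerate traces; 12 have nonzero weight after conditioning:
  (Z=0, Y=0, X=0) weight 1/144
  (Z=0, Y=1, X=1) weight 1/32
  (Z=0, Y=2, X=1) weight 1/96
  (Z=0, Y=3, X=1) weight 1/24
  (Z=1, Y=0, X=0) weight 3/128
  (Z=1, Y=1, X=1) weight 3/256
  (Z=1, Y=2, X=1) weight 3/128
  (Z=1, Y=3, X=1) weight 3/128
  (Z=2, Y=0, X=0) weight 1/72
  … 3 more
Group by Z:
  weight(Z=0) = 13/144
  weight(Z=1) = 21/256
  weight(Z=2) = 13/72
Total weight = 13/144 + 21/256 + 13/72 = 271/768
P(Z=0 | obs) = 13/144 / 271/768 = 208/813
P(Z=1 | obs) = 21/256 / 271/768 = 63/271
P(Z=2 | obs) = 13/72 / 271/768 = 416/813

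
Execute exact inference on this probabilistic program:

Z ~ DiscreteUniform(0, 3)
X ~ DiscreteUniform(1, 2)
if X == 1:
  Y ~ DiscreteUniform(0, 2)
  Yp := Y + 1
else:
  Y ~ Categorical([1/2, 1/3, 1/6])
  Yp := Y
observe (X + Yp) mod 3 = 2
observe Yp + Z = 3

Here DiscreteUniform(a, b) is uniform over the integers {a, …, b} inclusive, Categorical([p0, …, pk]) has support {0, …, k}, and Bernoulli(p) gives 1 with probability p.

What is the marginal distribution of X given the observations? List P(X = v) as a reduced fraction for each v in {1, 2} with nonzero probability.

Enumerate traces; 2 have nonzero weight after conditioning:
  (Z=2, X=1, Y=0) weight 1/24
  (Z=3, X=2, Y=0) weight 1/16
Group by X:
  weight(X=1) = 1/24
  weight(X=2) = 1/16
Total weight = 1/24 + 1/16 = 5/48
P(X=1 | obs) = 1/24 / 5/48 = 2/5
P(X=2 | obs) = 1/16 / 5/48 = 3/5

P(X=1) = 2/5, P(X=2) = 3/5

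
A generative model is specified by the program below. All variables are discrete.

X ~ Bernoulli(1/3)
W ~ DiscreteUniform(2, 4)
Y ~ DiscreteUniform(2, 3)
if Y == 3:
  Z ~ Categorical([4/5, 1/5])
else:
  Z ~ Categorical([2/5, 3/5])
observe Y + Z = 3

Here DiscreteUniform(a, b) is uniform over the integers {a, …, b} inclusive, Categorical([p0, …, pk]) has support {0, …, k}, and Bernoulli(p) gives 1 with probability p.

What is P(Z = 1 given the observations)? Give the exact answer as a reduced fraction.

Enumerate traces; 12 have nonzero weight after conditioning:
  (X=0, W=2, Y=2, Z=1) weight 1/15
  (X=0, W=2, Y=3, Z=0) weight 4/45
  (X=0, W=3, Y=2, Z=1) weight 1/15
  (X=0, W=3, Y=3, Z=0) weight 4/45
  (X=0, W=4, Y=2, Z=1) weight 1/15
  (X=0, W=4, Y=3, Z=0) weight 4/45
  (X=1, W=2, Y=2, Z=1) weight 1/30
  (X=1, W=2, Y=3, Z=0) weight 2/45
  … 4 more
Group by Z:
  weight(Z=0) = 2/5
  weight(Z=1) = 3/10
Total weight = 2/5 + 3/10 = 7/10
P(Z=0 | obs) = 2/5 / 7/10 = 4/7
P(Z=1 | obs) = 3/10 / 7/10 = 3/7

P(Z = 1 | obs) = 3/7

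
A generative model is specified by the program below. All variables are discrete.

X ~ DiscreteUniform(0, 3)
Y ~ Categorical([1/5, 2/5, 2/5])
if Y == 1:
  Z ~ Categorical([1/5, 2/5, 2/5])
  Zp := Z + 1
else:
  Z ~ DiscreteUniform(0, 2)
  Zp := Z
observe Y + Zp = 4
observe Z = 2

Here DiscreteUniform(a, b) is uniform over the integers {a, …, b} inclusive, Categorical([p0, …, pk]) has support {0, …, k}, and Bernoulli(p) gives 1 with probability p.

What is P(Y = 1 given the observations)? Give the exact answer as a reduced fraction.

Enumerate traces; 8 have nonzero weight after conditioning:
  (X=0, Y=1, Z=2) weight 1/25
  (X=0, Y=2, Z=2) weight 1/30
  (X=1, Y=1, Z=2) weight 1/25
  (X=1, Y=2, Z=2) weight 1/30
  (X=2, Y=1, Z=2) weight 1/25
  (X=2, Y=2, Z=2) weight 1/30
  (X=3, Y=1, Z=2) weight 1/25
  (X=3, Y=2, Z=2) weight 1/30
Group by Y:
  weight(Y=1) = 4/25
  weight(Y=2) = 2/15
Total weight = 4/25 + 2/15 = 22/75
P(Y=1 | obs) = 4/25 / 22/75 = 6/11
P(Y=2 | obs) = 2/15 / 22/75 = 5/11

P(Y = 1 | obs) = 6/11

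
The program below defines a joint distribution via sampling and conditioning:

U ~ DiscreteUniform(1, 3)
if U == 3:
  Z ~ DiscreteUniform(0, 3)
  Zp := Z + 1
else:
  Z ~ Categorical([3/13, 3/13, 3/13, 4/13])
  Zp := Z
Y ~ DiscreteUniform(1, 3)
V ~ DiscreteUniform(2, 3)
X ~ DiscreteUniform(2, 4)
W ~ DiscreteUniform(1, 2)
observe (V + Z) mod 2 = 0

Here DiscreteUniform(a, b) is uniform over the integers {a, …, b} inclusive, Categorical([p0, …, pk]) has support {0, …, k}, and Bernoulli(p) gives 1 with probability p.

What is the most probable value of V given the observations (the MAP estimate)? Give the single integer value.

argmax_v P(V = v | obs) = 3

Enumerate traces; 216 have nonzero weight after conditioning:
  (U=1, Z=0, Y=1, V=2, X=2, W=1) weight 1/468
  (U=1, Z=0, Y=1, V=2, X=2, W=2) weight 1/468
  (U=1, Z=0, Y=1, V=2, X=3, W=1) weight 1/468
  (U=1, Z=0, Y=1, V=2, X=3, W=2) weight 1/468
  (U=1, Z=0, Y=1, V=2, X=4, W=1) weight 1/468
  (U=1, Z=0, Y=1, V=2, X=4, W=2) weight 1/468
  (U=1, Z=0, Y=2, V=2, X=2, W=1) weight 1/468
  (U=1, Z=0, Y=2, V=2, X=2, W=2) weight 1/468
  (U=1, Z=1, Y=1, V=3, X=2, W=1) weight 1/468
  … 207 more
Group by V:
  weight(V=2) = 37/156
  weight(V=3) = 41/156
Total weight = 37/156 + 41/156 = 1/2
P(V=2 | obs) = 37/156 / 1/2 = 37/78
P(V=3 | obs) = 41/156 / 1/2 = 41/78
argmax = 3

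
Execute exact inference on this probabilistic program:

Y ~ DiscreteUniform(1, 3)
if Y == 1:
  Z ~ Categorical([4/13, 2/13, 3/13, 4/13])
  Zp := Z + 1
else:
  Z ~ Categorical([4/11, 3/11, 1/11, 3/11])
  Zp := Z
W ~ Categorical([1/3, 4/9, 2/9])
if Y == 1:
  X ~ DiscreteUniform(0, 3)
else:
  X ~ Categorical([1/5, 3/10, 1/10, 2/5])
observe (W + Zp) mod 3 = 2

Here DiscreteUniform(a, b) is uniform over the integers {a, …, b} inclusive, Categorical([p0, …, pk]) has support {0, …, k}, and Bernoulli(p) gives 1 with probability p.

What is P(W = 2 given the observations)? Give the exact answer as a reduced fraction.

Enumerate traces; 48 have nonzero weight after conditioning:
  (Y=1, Z=0, W=1, X=0) weight 4/351
  (Y=1, Z=0, W=1, X=1) weight 4/351
  (Y=1, Z=0, W=1, X=2) weight 4/351
  (Y=1, Z=0, W=1, X=3) weight 4/351
  (Y=1, Z=1, W=0, X=0) weight 1/234
  (Y=1, Z=1, W=0, X=1) weight 1/234
  (Y=1, Z=1, W=0, X=2) weight 1/234
  (Y=1, Z=1, W=0, X=3) weight 1/234
  (Y=1, Z=2, W=2, X=0) weight 1/234
  … 39 more
Group by W:
  weight(W=0) = 16/429
  weight(W=1) = 664/3861
  weight(W=2) = 430/3861
Total weight = 16/429 + 664/3861 + 430/3861 = 1238/3861
P(W=0 | obs) = 16/429 / 1238/3861 = 72/619
P(W=1 | obs) = 664/3861 / 1238/3861 = 332/619
P(W=2 | obs) = 430/3861 / 1238/3861 = 215/619

P(W = 2 | obs) = 215/619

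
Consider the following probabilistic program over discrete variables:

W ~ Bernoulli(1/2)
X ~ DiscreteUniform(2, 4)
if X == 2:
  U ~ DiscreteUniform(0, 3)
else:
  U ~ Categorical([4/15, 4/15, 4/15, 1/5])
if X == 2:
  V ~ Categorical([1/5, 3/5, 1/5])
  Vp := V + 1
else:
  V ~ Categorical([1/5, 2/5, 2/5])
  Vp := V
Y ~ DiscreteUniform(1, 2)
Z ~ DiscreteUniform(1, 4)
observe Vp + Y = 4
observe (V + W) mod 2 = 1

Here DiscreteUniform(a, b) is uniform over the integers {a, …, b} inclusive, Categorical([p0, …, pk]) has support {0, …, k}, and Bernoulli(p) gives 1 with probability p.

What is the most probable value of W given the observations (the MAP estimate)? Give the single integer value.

Enumerate traces; 64 have nonzero weight after conditioning:
  (W=0, X=2, U=0, V=1, Y=2, Z=1) weight 1/320
  (W=0, X=2, U=0, V=1, Y=2, Z=2) weight 1/320
  (W=0, X=2, U=0, V=1, Y=2, Z=3) weight 1/320
  (W=0, X=2, U=0, V=1, Y=2, Z=4) weight 1/320
  (W=0, X=2, U=1, V=1, Y=2, Z=1) weight 1/320
  (W=0, X=2, U=1, V=1, Y=2, Z=2) weight 1/320
  (W=0, X=2, U=1, V=1, Y=2, Z=3) weight 1/320
  (W=0, X=2, U=1, V=1, Y=2, Z=4) weight 1/320
  (W=1, X=2, U=0, V=2, Y=1, Z=1) weight 1/960
  … 55 more
Group by W:
  weight(W=0) = 1/20
  weight(W=1) = 1/12
Total weight = 1/20 + 1/12 = 2/15
P(W=0 | obs) = 1/20 / 2/15 = 3/8
P(W=1 | obs) = 1/12 / 2/15 = 5/8
argmax = 1

argmax_v P(W = v | obs) = 1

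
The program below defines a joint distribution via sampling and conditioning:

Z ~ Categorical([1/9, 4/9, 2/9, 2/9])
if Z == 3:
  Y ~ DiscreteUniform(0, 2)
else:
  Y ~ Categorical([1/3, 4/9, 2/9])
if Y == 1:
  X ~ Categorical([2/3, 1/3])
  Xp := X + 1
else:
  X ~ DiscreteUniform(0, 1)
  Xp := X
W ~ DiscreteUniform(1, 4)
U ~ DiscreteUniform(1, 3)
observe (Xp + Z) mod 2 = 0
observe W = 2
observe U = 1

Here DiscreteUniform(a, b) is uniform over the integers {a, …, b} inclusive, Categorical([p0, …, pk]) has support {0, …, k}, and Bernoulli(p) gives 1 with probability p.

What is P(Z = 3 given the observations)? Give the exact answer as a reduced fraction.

P(Z = 3 | obs) = 60/253

Enumerate traces; 12 have nonzero weight after conditioning:
  (Z=0, Y=0, X=0, W=2, U=1) weight 1/648
  (Z=0, Y=1, X=1, W=2, U=1) weight 1/729
  (Z=0, Y=2, X=0, W=2, U=1) weight 1/972
  (Z=1, Y=0, X=1, W=2, U=1) weight 1/162
  (Z=1, Y=1, X=0, W=2, U=1) weight 8/729
  (Z=1, Y=2, X=1, W=2, U=1) weight 1/243
  (Z=2, Y=0, X=0, W=2, U=1) weight 1/324
  (Z=2, Y=1, X=1, W=2, U=1) weight 2/729
  (Z=3, Y=0, X=1, W=2, U=1) weight 1/324
  … 3 more
Group by Z:
  weight(Z=0) = 23/5832
  weight(Z=1) = 31/1458
  weight(Z=2) = 23/2916
  weight(Z=3) = 5/486
Total weight = 23/5832 + 31/1458 + 23/2916 + 5/486 = 253/5832
P(Z=0 | obs) = 23/5832 / 253/5832 = 1/11
P(Z=1 | obs) = 31/1458 / 253/5832 = 124/253
P(Z=2 | obs) = 23/2916 / 253/5832 = 2/11
P(Z=3 | obs) = 5/486 / 253/5832 = 60/253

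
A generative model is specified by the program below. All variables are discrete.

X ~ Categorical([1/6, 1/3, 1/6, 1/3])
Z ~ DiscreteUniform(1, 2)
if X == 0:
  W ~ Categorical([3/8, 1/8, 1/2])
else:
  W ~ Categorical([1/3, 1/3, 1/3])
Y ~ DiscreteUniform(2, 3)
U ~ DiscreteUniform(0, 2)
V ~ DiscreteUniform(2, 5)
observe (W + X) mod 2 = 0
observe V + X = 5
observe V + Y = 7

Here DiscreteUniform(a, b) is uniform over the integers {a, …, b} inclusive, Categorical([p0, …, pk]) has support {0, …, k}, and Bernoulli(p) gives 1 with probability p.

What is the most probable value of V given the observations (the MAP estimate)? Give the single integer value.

argmax_v P(V = v | obs) = 5

Enumerate traces; 18 have nonzero weight after conditioning:
  (X=0, Z=1, W=0, Y=2, U=0, V=5) weight 1/768
  (X=0, Z=1, W=0, Y=2, U=1, V=5) weight 1/768
  (X=0, Z=1, W=0, Y=2, U=2, V=5) weight 1/768
  (X=0, Z=1, W=2, Y=2, U=0, V=5) weight 1/576
  (X=0, Z=1, W=2, Y=2, U=1, V=5) weight 1/576
  (X=0, Z=1, W=2, Y=2, U=2, V=5) weight 1/576
  (X=0, Z=2, W=0, Y=2, U=0, V=5) weight 1/768
  (X=0, Z=2, W=0, Y=2, U=1, V=5) weight 1/768
  (X=1, Z=1, W=1, Y=3, U=0, V=4) weight 1/432
  … 9 more
Group by V:
  weight(V=4) = 1/72
  weight(V=5) = 7/384
Total weight = 1/72 + 7/384 = 37/1152
P(V=4 | obs) = 1/72 / 37/1152 = 16/37
P(V=5 | obs) = 7/384 / 37/1152 = 21/37
argmax = 5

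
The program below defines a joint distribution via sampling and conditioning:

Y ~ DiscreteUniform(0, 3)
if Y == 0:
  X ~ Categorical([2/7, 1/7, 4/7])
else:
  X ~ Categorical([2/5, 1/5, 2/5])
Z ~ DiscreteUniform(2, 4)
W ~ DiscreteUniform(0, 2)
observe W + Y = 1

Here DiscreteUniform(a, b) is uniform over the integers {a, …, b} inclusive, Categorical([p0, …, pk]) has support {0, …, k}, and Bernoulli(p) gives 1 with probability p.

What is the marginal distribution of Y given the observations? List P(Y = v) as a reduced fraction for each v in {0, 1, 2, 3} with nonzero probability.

Enumerate traces; 18 have nonzero weight after conditioning:
  (Y=0, X=0, Z=2, W=1) weight 1/126
  (Y=0, X=0, Z=3, W=1) weight 1/126
  (Y=0, X=0, Z=4, W=1) weight 1/126
  (Y=0, X=1, Z=2, W=1) weight 1/252
  (Y=0, X=1, Z=3, W=1) weight 1/252
  (Y=0, X=1, Z=4, W=1) weight 1/252
  (Y=0, X=2, Z=2, W=1) weight 1/63
  (Y=0, X=2, Z=3, W=1) weight 1/63
  (Y=1, X=0, Z=2, W=0) weight 1/90
  … 9 more
Group by Y:
  weight(Y=0) = 1/12
  weight(Y=1) = 1/12
Total weight = 1/12 + 1/12 = 1/6
P(Y=0 | obs) = 1/12 / 1/6 = 1/2
P(Y=1 | obs) = 1/12 / 1/6 = 1/2

P(Y=0) = 1/2, P(Y=1) = 1/2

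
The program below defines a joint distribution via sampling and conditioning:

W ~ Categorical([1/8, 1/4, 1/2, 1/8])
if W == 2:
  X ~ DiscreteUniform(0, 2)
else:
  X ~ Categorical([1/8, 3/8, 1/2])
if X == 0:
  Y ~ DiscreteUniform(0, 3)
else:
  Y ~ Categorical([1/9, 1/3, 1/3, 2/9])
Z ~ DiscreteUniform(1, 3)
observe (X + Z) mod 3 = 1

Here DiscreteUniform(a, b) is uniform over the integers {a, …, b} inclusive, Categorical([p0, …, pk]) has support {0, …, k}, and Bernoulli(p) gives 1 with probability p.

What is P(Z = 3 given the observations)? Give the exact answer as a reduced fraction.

Enumerate traces; 48 have nonzero weight after conditioning:
  (W=0, X=0, Y=0, Z=1) weight 1/768
  (W=0, X=0, Y=1, Z=1) weight 1/768
  (W=0, X=0, Y=2, Z=1) weight 1/768
  (W=0, X=0, Y=3, Z=1) weight 1/768
  (W=0, X=1, Y=0, Z=3) weight 1/576
  (W=0, X=1, Y=1, Z=3) weight 1/192
  (W=0, X=1, Y=2, Z=3) weight 1/192
  (W=0, X=1, Y=3, Z=3) weight 1/288
  (W=0, X=2, Y=0, Z=2) weight 1/432
  … 39 more
Group by Z:
  weight(Z=1) = 11/144
  weight(Z=2) = 5/36
  weight(Z=3) = 17/144
Total weight = 11/144 + 5/36 + 17/144 = 1/3
P(Z=1 | obs) = 11/144 / 1/3 = 11/48
P(Z=2 | obs) = 5/36 / 1/3 = 5/12
P(Z=3 | obs) = 17/144 / 1/3 = 17/48

P(Z = 3 | obs) = 17/48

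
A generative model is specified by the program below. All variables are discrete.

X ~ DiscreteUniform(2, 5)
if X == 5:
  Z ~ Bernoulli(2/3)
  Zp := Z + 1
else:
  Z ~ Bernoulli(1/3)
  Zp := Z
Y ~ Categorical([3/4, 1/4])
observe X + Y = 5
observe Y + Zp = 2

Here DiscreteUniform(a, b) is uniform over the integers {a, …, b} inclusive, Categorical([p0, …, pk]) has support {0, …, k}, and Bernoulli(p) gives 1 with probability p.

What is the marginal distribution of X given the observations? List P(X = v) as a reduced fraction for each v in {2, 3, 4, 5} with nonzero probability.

Enumerate traces; 2 have nonzero weight after conditioning:
  (X=4, Z=1, Y=1) weight 1/48
  (X=5, Z=1, Y=0) weight 1/8
Group by X:
  weight(X=4) = 1/48
  weight(X=5) = 1/8
Total weight = 1/48 + 1/8 = 7/48
P(X=4 | obs) = 1/48 / 7/48 = 1/7
P(X=5 | obs) = 1/8 / 7/48 = 6/7

P(X=4) = 1/7, P(X=5) = 6/7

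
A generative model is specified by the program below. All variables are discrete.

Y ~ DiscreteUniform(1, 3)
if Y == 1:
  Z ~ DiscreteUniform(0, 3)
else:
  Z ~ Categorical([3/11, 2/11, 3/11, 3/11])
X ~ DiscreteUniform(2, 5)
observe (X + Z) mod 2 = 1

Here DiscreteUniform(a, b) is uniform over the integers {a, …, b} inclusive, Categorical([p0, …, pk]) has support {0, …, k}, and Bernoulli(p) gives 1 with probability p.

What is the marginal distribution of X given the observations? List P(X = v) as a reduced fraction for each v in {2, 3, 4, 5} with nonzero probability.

Enumerate traces; 24 have nonzero weight after conditioning:
  (Y=1, Z=0, X=3) weight 1/48
  (Y=1, Z=0, X=5) weight 1/48
  (Y=1, Z=1, X=2) weight 1/48
  (Y=1, Z=1, X=4) weight 1/48
  (Y=1, Z=2, X=3) weight 1/48
  (Y=1, Z=2, X=5) weight 1/48
  (Y=1, Z=3, X=2) weight 1/48
  (Y=1, Z=3, X=4) weight 1/48
  … 16 more
Group by X:
  weight(X=2) = 31/264
  weight(X=3) = 35/264
  weight(X=4) = 31/264
  weight(X=5) = 35/264
Total weight = 31/264 + 35/264 + 31/264 + 35/264 = 1/2
P(X=2 | obs) = 31/264 / 1/2 = 31/132
P(X=3 | obs) = 35/264 / 1/2 = 35/132
P(X=4 | obs) = 31/264 / 1/2 = 31/132
P(X=5 | obs) = 35/264 / 1/2 = 35/132

P(X=2) = 31/132, P(X=3) = 35/132, P(X=4) = 31/132, P(X=5) = 35/132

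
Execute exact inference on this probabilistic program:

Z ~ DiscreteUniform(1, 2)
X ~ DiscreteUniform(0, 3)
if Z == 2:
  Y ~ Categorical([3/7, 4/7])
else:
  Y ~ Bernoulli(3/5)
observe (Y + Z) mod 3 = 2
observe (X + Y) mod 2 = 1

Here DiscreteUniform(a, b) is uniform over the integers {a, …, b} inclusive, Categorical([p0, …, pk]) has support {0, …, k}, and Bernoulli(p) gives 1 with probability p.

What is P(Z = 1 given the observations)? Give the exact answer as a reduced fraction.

P(Z = 1 | obs) = 7/12

Enumerate traces; 4 have nonzero weight after conditioning:
  (Z=1, X=0, Y=1) weight 3/40
  (Z=1, X=2, Y=1) weight 3/40
  (Z=2, X=1, Y=0) weight 3/56
  (Z=2, X=3, Y=0) weight 3/56
Group by Z:
  weight(Z=1) = 3/20
  weight(Z=2) = 3/28
Total weight = 3/20 + 3/28 = 9/35
P(Z=1 | obs) = 3/20 / 9/35 = 7/12
P(Z=2 | obs) = 3/28 / 9/35 = 5/12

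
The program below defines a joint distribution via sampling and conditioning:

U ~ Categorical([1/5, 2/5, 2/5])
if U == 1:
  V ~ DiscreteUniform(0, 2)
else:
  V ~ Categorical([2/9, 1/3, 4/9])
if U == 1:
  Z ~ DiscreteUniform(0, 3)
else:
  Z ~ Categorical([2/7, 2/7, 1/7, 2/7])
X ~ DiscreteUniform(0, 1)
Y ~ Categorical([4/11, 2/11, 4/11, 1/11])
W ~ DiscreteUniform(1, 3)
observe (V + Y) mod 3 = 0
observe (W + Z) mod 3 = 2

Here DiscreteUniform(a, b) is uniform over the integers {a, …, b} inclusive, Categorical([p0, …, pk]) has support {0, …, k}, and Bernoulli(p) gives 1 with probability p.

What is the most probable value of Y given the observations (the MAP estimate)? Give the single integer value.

argmax_v P(Y = v | obs) = 2

Enumerate traces; 96 have nonzero weight after conditioning:
  (U=0, V=0, Z=0, X=0, Y=0, W=2) weight 8/10395
  (U=0, V=0, Z=0, X=0, Y=3, W=2) weight 2/10395
  (U=0, V=0, Z=0, X=1, Y=0, W=2) weight 8/10395
  (U=0, V=0, Z=0, X=1, Y=3, W=2) weight 2/10395
  (U=0, V=0, Z=1, X=0, Y=0, W=1) weight 8/10395
  (U=0, V=0, Z=1, X=0, Y=3, W=1) weight 2/10395
  (U=0, V=0, Z=1, X=1, Y=0, W=1) weight 8/10395
  (U=0, V=0, Z=1, X=1, Y=3, W=1) weight 2/10395
  (U=0, V=1, Z=0, X=0, Y=2, W=2) weight 4/3465
  (U=0, V=2, Z=0, X=0, Y=1, W=2) weight 8/10395
  … 86 more
Group by Y:
  weight(Y=0) = 16/495
  weight(Y=1) = 4/165
  weight(Y=2) = 4/99
  weight(Y=3) = 4/495
Total weight = 16/495 + 4/165 + 4/99 + 4/495 = 52/495
P(Y=0 | obs) = 16/495 / 52/495 = 4/13
P(Y=1 | obs) = 4/165 / 52/495 = 3/13
P(Y=2 | obs) = 4/99 / 52/495 = 5/13
P(Y=3 | obs) = 4/495 / 52/495 = 1/13
argmax = 2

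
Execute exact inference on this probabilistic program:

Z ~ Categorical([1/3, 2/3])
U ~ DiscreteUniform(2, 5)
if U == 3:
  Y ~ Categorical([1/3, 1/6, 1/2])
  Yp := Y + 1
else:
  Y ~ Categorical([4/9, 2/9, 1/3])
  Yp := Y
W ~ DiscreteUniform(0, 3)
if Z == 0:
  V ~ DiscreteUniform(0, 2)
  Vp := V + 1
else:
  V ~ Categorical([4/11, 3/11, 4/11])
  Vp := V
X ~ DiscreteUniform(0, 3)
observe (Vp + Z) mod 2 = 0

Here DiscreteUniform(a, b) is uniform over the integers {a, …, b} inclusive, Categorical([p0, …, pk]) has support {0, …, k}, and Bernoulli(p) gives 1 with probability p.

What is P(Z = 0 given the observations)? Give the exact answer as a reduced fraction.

P(Z = 0 | obs) = 11/29

Enumerate traces; 384 have nonzero weight after conditioning:
  (Z=0, U=2, Y=0, W=0, V=1, X=0) weight 1/1296
  (Z=0, U=2, Y=0, W=0, V=1, X=1) weight 1/1296
  (Z=0, U=2, Y=0, W=0, V=1, X=2) weight 1/1296
  (Z=0, U=2, Y=0, W=0, V=1, X=3) weight 1/1296
  (Z=0, U=2, Y=0, W=1, V=1, X=0) weight 1/1296
  (Z=0, U=2, Y=0, W=1, V=1, X=1) weight 1/1296
  (Z=0, U=2, Y=0, W=1, V=1, X=2) weight 1/1296
  (Z=0, U=2, Y=0, W=1, V=1, X=3) weight 1/1296
  (Z=1, U=2, Y=0, W=0, V=1, X=0) weight 1/792
  … 375 more
Group by Z:
  weight(Z=0) = 1/9
  weight(Z=1) = 2/11
Total weight = 1/9 + 2/11 = 29/99
P(Z=0 | obs) = 1/9 / 29/99 = 11/29
P(Z=1 | obs) = 2/11 / 29/99 = 18/29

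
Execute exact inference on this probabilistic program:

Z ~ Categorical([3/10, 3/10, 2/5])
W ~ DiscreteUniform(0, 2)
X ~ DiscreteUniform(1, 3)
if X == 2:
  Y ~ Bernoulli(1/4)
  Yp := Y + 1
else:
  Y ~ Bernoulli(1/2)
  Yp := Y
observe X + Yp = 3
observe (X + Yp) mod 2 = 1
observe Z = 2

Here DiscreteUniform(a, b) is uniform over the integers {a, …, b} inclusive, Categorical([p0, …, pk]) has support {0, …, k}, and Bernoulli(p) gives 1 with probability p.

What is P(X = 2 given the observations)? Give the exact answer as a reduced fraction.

Enumerate traces; 6 have nonzero weight after conditioning:
  (Z=2, W=0, X=2, Y=0) weight 1/30
  (Z=2, W=0, X=3, Y=0) weight 1/45
  (Z=2, W=1, X=2, Y=0) weight 1/30
  (Z=2, W=1, X=3, Y=0) weight 1/45
  (Z=2, W=2, X=2, Y=0) weight 1/30
  (Z=2, W=2, X=3, Y=0) weight 1/45
Group by X:
  weight(X=2) = 1/10
  weight(X=3) = 1/15
Total weight = 1/10 + 1/15 = 1/6
P(X=2 | obs) = 1/10 / 1/6 = 3/5
P(X=3 | obs) = 1/15 / 1/6 = 2/5

P(X = 2 | obs) = 3/5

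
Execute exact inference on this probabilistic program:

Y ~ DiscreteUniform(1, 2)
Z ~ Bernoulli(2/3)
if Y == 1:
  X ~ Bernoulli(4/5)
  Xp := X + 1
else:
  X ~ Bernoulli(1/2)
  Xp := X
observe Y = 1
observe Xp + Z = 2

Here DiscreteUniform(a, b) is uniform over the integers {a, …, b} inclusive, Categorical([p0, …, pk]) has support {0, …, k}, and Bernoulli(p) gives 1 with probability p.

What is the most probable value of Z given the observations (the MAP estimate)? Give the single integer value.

Enumerate traces; 2 have nonzero weight after conditioning:
  (Y=1, Z=0, X=1) weight 2/15
  (Y=1, Z=1, X=0) weight 1/15
Group by Z:
  weight(Z=0) = 2/15
  weight(Z=1) = 1/15
Total weight = 2/15 + 1/15 = 1/5
P(Z=0 | obs) = 2/15 / 1/5 = 2/3
P(Z=1 | obs) = 1/15 / 1/5 = 1/3
argmax = 0

argmax_v P(Z = v | obs) = 0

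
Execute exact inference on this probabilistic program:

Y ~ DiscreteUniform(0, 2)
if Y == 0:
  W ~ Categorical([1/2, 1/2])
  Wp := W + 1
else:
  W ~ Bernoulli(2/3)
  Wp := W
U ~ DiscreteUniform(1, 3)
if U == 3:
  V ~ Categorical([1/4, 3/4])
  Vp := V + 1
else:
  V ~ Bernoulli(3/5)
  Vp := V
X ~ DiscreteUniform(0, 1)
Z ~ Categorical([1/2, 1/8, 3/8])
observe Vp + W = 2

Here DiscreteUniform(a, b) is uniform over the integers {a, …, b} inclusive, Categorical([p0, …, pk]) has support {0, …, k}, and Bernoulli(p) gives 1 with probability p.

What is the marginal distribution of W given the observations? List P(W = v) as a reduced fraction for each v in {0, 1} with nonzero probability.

Enumerate traces; 72 have nonzero weight after conditioning:
  (Y=0, W=0, U=3, V=1, X=0, Z=0) weight 1/96
  (Y=0, W=0, U=3, V=1, X=0, Z=1) weight 1/384
  (Y=0, W=0, U=3, V=1, X=0, Z=2) weight 1/128
  (Y=0, W=0, U=3, V=1, X=1, Z=0) weight 1/96
  (Y=0, W=0, U=3, V=1, X=1, Z=1) weight 1/384
  (Y=0, W=0, U=3, V=1, X=1, Z=2) weight 1/128
  (Y=0, W=1, U=1, V=1, X=0, Z=0) weight 1/120
  (Y=0, W=1, U=1, V=1, X=0, Z=1) weight 1/480
  … 64 more
Group by W:
  weight(W=0) = 7/72
  weight(W=1) = 319/1080
Total weight = 7/72 + 319/1080 = 53/135
P(W=0 | obs) = 7/72 / 53/135 = 105/424
P(W=1 | obs) = 319/1080 / 53/135 = 319/424

P(W=0) = 105/424, P(W=1) = 319/424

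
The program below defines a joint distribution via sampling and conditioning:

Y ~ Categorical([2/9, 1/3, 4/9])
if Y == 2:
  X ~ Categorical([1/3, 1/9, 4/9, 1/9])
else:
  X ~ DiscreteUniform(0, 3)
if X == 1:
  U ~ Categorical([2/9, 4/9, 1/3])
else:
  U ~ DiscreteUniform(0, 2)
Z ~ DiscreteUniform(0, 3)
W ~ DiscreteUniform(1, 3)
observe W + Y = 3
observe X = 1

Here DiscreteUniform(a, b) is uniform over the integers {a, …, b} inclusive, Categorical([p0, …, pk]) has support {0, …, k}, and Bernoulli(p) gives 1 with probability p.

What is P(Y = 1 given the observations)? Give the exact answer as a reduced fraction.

Enumerate traces; 36 have nonzero weight after conditioning:
  (Y=0, X=1, U=0, Z=0, W=3) weight 1/972
  (Y=0, X=1, U=0, Z=1, W=3) weight 1/972
  (Y=0, X=1, U=0, Z=2, W=3) weight 1/972
  (Y=0, X=1, U=0, Z=3, W=3) weight 1/972
  (Y=0, X=1, U=1, Z=0, W=3) weight 1/486
  (Y=0, X=1, U=1, Z=1, W=3) weight 1/486
  (Y=0, X=1, U=1, Z=2, W=3) weight 1/486
  (Y=0, X=1, U=1, Z=3, W=3) weight 1/486
  (Y=1, X=1, U=0, Z=0, W=2) weight 1/648
  (Y=2, X=1, U=0, Z=0, W=1) weight 2/2187
  … 26 more
Group by Y:
  weight(Y=0) = 1/54
  weight(Y=1) = 1/36
  weight(Y=2) = 4/243
Total weight = 1/54 + 1/36 + 4/243 = 61/972
P(Y=0 | obs) = 1/54 / 61/972 = 18/61
P(Y=1 | obs) = 1/36 / 61/972 = 27/61
P(Y=2 | obs) = 4/243 / 61/972 = 16/61

P(Y = 1 | obs) = 27/61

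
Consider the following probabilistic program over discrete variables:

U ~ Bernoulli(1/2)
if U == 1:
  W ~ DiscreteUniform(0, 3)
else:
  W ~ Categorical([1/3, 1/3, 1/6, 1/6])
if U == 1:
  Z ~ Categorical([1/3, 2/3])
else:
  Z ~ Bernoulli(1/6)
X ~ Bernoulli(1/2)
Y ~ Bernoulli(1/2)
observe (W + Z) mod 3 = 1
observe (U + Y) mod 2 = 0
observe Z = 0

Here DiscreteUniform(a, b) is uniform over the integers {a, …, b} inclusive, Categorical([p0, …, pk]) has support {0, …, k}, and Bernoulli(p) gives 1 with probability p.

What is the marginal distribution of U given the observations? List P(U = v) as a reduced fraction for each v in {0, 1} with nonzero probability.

Enumerate traces; 4 have nonzero weight after conditioning:
  (U=0, W=1, Z=0, X=0, Y=0) weight 5/144
  (U=0, W=1, Z=0, X=1, Y=0) weight 5/144
  (U=1, W=1, Z=0, X=0, Y=1) weight 1/96
  (U=1, W=1, Z=0, X=1, Y=1) weight 1/96
Group by U:
  weight(U=0) = 5/72
  weight(U=1) = 1/48
Total weight = 5/72 + 1/48 = 13/144
P(U=0 | obs) = 5/72 / 13/144 = 10/13
P(U=1 | obs) = 1/48 / 13/144 = 3/13

P(U=0) = 10/13, P(U=1) = 3/13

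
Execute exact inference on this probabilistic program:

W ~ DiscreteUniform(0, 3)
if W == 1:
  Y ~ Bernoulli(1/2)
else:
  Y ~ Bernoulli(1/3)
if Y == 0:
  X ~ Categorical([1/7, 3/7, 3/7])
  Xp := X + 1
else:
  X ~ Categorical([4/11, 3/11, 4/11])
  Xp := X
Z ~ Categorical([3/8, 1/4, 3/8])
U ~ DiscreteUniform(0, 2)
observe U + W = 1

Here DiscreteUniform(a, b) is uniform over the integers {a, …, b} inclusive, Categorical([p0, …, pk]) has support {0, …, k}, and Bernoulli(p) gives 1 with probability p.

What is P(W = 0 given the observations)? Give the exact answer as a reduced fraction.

P(W = 0 | obs) = 1/2

Enumerate traces; 36 have nonzero weight after conditioning:
  (W=0, Y=0, X=0, Z=0, U=1) weight 1/336
  (W=0, Y=0, X=0, Z=1, U=1) weight 1/504
  (W=0, Y=0, X=0, Z=2, U=1) weight 1/336
  (W=0, Y=0, X=1, Z=0, U=1) weight 1/112
  (W=0, Y=0, X=1, Z=1, U=1) weight 1/168
  (W=0, Y=0, X=1, Z=2, U=1) weight 1/112
  (W=0, Y=0, X=2, Z=0, U=1) weight 1/112
  (W=0, Y=0, X=2, Z=1, U=1) weight 1/168
  (W=1, Y=0, X=0, Z=0, U=0) weight 1/448
  … 27 more
Group by W:
  weight(W=0) = 1/12
  weight(W=1) = 1/12
Total weight = 1/12 + 1/12 = 1/6
P(W=0 | obs) = 1/12 / 1/6 = 1/2
P(W=1 | obs) = 1/12 / 1/6 = 1/2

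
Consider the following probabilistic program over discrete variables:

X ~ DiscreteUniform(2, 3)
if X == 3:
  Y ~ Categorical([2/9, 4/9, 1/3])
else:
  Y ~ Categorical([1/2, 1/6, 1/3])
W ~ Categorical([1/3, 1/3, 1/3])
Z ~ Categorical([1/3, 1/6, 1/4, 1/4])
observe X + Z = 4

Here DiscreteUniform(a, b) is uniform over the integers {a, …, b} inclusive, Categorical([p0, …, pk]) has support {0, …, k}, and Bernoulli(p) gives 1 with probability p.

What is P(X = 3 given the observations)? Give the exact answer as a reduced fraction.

P(X = 3 | obs) = 2/5

Enumerate traces; 18 have nonzero weight after conditioning:
  (X=2, Y=0, W=0, Z=2) weight 1/48
  (X=2, Y=0, W=1, Z=2) weight 1/48
  (X=2, Y=0, W=2, Z=2) weight 1/48
  (X=2, Y=1, W=0, Z=2) weight 1/144
  (X=2, Y=1, W=1, Z=2) weight 1/144
  (X=2, Y=1, W=2, Z=2) weight 1/144
  (X=2, Y=2, W=0, Z=2) weight 1/72
  (X=2, Y=2, W=1, Z=2) weight 1/72
  (X=3, Y=0, W=0, Z=1) weight 1/162
  … 9 more
Group by X:
  weight(X=2) = 1/8
  weight(X=3) = 1/12
Total weight = 1/8 + 1/12 = 5/24
P(X=2 | obs) = 1/8 / 5/24 = 3/5
P(X=3 | obs) = 1/12 / 5/24 = 2/5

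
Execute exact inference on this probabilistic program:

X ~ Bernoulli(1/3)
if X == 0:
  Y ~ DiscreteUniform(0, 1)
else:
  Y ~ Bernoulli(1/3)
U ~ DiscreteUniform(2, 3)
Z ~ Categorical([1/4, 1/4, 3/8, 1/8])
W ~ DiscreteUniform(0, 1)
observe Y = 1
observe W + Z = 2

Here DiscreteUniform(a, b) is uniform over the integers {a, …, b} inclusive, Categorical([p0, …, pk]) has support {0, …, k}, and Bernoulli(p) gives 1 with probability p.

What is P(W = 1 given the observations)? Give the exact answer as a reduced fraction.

P(W = 1 | obs) = 2/5

Enumerate traces; 8 have nonzero weight after conditioning:
  (X=0, Y=1, U=2, Z=1, W=1) weight 1/48
  (X=0, Y=1, U=2, Z=2, W=0) weight 1/32
  (X=0, Y=1, U=3, Z=1, W=1) weight 1/48
  (X=0, Y=1, U=3, Z=2, W=0) weight 1/32
  (X=1, Y=1, U=2, Z=1, W=1) weight 1/144
  (X=1, Y=1, U=2, Z=2, W=0) weight 1/96
  (X=1, Y=1, U=3, Z=1, W=1) weight 1/144
  (X=1, Y=1, U=3, Z=2, W=0) weight 1/96
Group by W:
  weight(W=0) = 1/12
  weight(W=1) = 1/18
Total weight = 1/12 + 1/18 = 5/36
P(W=0 | obs) = 1/12 / 5/36 = 3/5
P(W=1 | obs) = 1/18 / 5/36 = 2/5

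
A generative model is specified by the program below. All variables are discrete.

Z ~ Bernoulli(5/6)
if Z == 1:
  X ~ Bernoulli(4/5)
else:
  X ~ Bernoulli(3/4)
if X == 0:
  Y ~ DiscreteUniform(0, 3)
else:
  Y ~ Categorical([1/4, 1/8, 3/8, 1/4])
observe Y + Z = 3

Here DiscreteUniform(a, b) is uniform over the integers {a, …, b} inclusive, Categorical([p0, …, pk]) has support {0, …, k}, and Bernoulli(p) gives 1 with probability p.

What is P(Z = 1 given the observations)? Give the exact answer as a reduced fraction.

P(Z = 1 | obs) = 7/8

Enumerate traces; 4 have nonzero weight after conditioning:
  (Z=0, X=0, Y=3) weight 1/96
  (Z=0, X=1, Y=3) weight 1/32
  (Z=1, X=0, Y=2) weight 1/24
  (Z=1, X=1, Y=2) weight 1/4
Group by Z:
  weight(Z=0) = 1/24
  weight(Z=1) = 7/24
Total weight = 1/24 + 7/24 = 1/3
P(Z=0 | obs) = 1/24 / 1/3 = 1/8
P(Z=1 | obs) = 7/24 / 1/3 = 7/8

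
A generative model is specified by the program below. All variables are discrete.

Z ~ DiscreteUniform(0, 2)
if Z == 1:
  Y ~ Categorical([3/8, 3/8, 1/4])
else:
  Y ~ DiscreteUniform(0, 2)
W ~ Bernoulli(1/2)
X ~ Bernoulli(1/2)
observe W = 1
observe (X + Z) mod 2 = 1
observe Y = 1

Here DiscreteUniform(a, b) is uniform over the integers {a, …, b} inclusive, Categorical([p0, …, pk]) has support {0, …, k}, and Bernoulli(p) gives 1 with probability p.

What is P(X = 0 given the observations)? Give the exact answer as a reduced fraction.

P(X = 0 | obs) = 9/25

Enumerate traces; 3 have nonzero weight after conditioning:
  (Z=0, Y=1, W=1, X=1) weight 1/36
  (Z=1, Y=1, W=1, X=0) weight 1/32
  (Z=2, Y=1, W=1, X=1) weight 1/36
Group by X:
  weight(X=0) = 1/32
  weight(X=1) = 1/18
Total weight = 1/32 + 1/18 = 25/288
P(X=0 | obs) = 1/32 / 25/288 = 9/25
P(X=1 | obs) = 1/18 / 25/288 = 16/25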